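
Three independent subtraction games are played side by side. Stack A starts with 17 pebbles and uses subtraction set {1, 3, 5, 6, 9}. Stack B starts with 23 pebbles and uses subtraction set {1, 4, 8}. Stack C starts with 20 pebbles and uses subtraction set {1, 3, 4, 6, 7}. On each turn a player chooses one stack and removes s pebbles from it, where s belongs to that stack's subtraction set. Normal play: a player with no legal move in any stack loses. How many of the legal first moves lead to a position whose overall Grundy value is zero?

Stack A, S = {1, 3, 5, 6, 9}:
n :  0  1  2  3  4  5  6  7  8  9 10 11 12 13 14 15 16 17
G :  0  1  0  1  0  1  2  3  2  3  2  3  0  1  0  1  0  1
G_A(17) = 1.
Stack B, S = {1, 4, 8}:
G(0) = 0
G(1) = mex{0} = 1
G(2) = mex{1} = 0
G(3) = mex{0} = 1
G(4) = mex{1,0} = 2
G(5) = mex{2,1} = 0
G(6) = mex{0,0} = 1
G(7) = mex{1,1} = 0
G(8) = mex{0,2,0} = 1
G(9) = mex{1,0,1} = 2
G(10) = mex{2,1,0} = 3
G(11) = mex{3,0,1} = 2
G(12) = mex{2,1,2} = 0
G(13) = mex{0,2,0} = 1
G(14) = mex{1,3,1} = 0
G(15) = mex{0,2,0} = 1
G(16) = mex{1,0,1} = 2
G(17) = mex{2,1,2} = 0
G(18) = mex{0,0,3} = 1
G(19) = mex{1,1,2} = 0
G(20) = mex{0,2,0} = 1
G(21) = mex{1,0,1} = 2
G(22) = mex{2,1,0} = 3
G(23) = mex{3,0,1} = 2
G_B(23) = 2.
Stack C, S = {1, 3, 4, 6, 7}:
n :  0  1  2  3  4  5  6  7  8  9 10 11 12 13 14 15 16 17 18 19 20
G :  0  1  0  1  2  3  2  3  4  5  0  1  0  1  2  3  2  3  4  5  0
G_C(20) = 0.
Combined Grundy value = 1 ⊕ 2 ⊕ 0 = 3.
A winning move leaves total XOR = 0, i.e. changes one component's Grundy value g to g ⊕ X where X is the current total.
Stack A: need g' = 1⊕3 = 2. Options: 17−1→G=0, 17−3→G=0, 17−5→G=0, 17−6→G=3, 17−9→G=2. Hits: 1.
Stack B: need g' = 2⊕3 = 1. Options: 23−1→G=3, 23−4→G=0, 23−8→G=1. Hits: 1.
Stack C: need g' = 0⊕3 = 3. Options: 20−1→G=5, 20−3→G=3, 20−4→G=2, 20−6→G=2, 20−7→G=1. Hits: 1.

3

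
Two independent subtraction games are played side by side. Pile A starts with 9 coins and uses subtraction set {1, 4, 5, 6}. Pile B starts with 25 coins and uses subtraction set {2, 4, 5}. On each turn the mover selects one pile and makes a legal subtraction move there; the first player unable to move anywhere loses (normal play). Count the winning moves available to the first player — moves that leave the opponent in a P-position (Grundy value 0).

Pile A, S = {1, 4, 5, 6}:
G(0) = 0
G(1) = mex{0} = 1
G(2) = mex{1} = 0
G(3) = mex{0} = 1
G(4) = mex{1,0} = 2
G(5) = mex{2,1,0} = 3
G(6) = mex{3,0,1,0} = 2
G(7) = mex{2,1,0,1} = 3
G(8) = mex{3,2,1,0} = 4
G(9) = mex{4,3,2,1} = 0
G_A(9) = 0.
Pile B, S = {2, 4, 5}:
G(0) = 0
G(1) = mex{} = 0
G(2) = mex{0} = 1
G(3) = mex{0} = 1
G(4) = mex{1,0} = 2
G(5) = mex{1,0,0} = 2
G(6) = mex{2,1,0} = 3
G(7) = mex{2,1,1} = 0
G(8) = mex{3,2,1} = 0
G(9) = mex{0,2,2} = 1
G(10) = mex{0,3,2} = 1
G(11) = mex{1,0,3} = 2
G(12) = mex{1,0,0} = 2
G(13) = mex{2,1,0} = 3
G(14) = mex{2,1,1} = 0
G(15) = mex{3,2,1} = 0
G(16) = mex{0,2,2} = 1
G(17) = mex{0,3,2} = 1
G(18) = mex{1,0,3} = 2
G(19) = mex{1,0,0} = 2
G(20) = mex{2,1,0} = 3
G(21) = mex{2,1,1} = 0
G(22) = mex{3,2,1} = 0
G(23) = mex{0,2,2} = 1
G(24) = mex{0,3,2} = 1
G(25) = mex{1,0,3} = 2
G_B(25) = 2.
Combined Grundy value = 0 ⊕ 2 = 2.
A winning move leaves total XOR = 0, i.e. changes one component's Grundy value g to g ⊕ X where X is the current total.
Pile A: need g' = 0⊕2 = 2. Options: 9−1→G=4, 9−4→G=3, 9−5→G=2, 9−6→G=1. Hits: 1.
Pile B: need g' = 2⊕2 = 0. Options: 25−2→G=1, 25−4→G=0, 25−5→G=3. Hits: 1.

2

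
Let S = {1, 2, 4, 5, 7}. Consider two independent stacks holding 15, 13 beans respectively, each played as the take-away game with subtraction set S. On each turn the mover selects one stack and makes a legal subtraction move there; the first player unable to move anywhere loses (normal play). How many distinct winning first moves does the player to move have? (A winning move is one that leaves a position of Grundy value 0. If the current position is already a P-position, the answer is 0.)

All stacks use S = {1, 2, 4, 5, 7}:
G(0) = 0
G(1) = mex{0} = 1
G(2) = mex{1,0} = 2
G(3) = mex{2,1} = 0
G(4) = mex{0,2,0} = 1
G(5) = mex{1,0,1,0} = 2
G(6) = mex{2,1,2,1} = 0
G(7) = mex{0,2,0,2,0} = 1
G(8) = mex{1,0,1,0,1} = 2
G(9) = mex{2,1,2,1,2} = 0
G(10) = mex{0,2,0,2,0} = 1
G(11) = mex{1,0,1,0,1} = 2
G(12) = mex{2,1,2,1,2} = 0
G(13) = mex{0,2,0,2,0} = 1
G(14) = mex{1,0,1,0,1} = 2
G(15) = mex{2,1,2,1,2} = 0
Stack A: G(15) = 0.
Stack B: G(13) = 1.
Combined Grundy value = 0 ⊕ 1 = 1.
A winning move leaves total XOR = 0, i.e. changes one component's Grundy value g to g ⊕ X where X is the current total.
Stack A: need g' = 0⊕1 = 1. Options: 15−1→G=2, 15−2→G=1, 15−4→G=2, 15−5→G=1, 15−7→G=2. Hits: 2.
Stack B: need g' = 1⊕1 = 0. Options: 13−1→G=0, 13−2→G=2, 13−4→G=0, 13−5→G=2, 13−7→G=0. Hits: 3.

5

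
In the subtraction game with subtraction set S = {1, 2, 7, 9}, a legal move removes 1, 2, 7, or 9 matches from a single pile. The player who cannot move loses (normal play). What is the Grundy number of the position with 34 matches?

1

G(0) = 0
G(1) = mex{0} = 1
G(2) = mex{1,0} = 2
G(3) = mex{2,1} = 0
G(4) = mex{0,2} = 1
G(5) = mex{1,0} = 2
G(6) = mex{2,1} = 0
G(7) = mex{0,2,0} = 1
G(8) = mex{1,0,1} = 2
G(9) = mex{2,1,2,0} = 3
G(10) = mex{3,2,0,1} = 4
G(11) = mex{4,3,1,2} = 0
G(12) = mex{0,4,2,0} = 1
G(13) = mex{1,0,0,1} = 2
G(14) = mex{2,1,1,2} = 0
G(15) = mex{0,2,2,0} = 1
G(16) = mex{1,0,3,1} = 2
G(17) = mex{2,1,4,2} = 0
G(18) = mex{0,2,0,3} = 1
G(19) = mex{1,0,1,4} = 2
G(20) = mex{2,1,2,0} = 3
G(21) = mex{3,2,0,1} = 4
G(22) = mex{4,3,1,2} = 0
G(23) = mex{0,4,2,0} = 1
G(24) = mex{1,0,0,1} = 2
G(25) = mex{2,1,1,2} = 0
G(26) = mex{0,2,2,0} = 1
G(27) = mex{1,0,3,1} = 2
G(28) = mex{2,1,4,2} = 0
G(29) = mex{0,2,0,3} = 1
G(30) = mex{1,0,1,4} = 2
G(31) = mex{2,1,2,0} = 3
G(32) = mex{3,2,0,1} = 4
G(33) = mex{4,3,1,2} = 0
G(34) = mex{0,4,2,0} = 1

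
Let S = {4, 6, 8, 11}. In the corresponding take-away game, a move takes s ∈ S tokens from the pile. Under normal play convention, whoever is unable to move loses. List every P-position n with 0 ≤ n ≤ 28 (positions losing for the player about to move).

n :  0  1  2  3  4  5  6  7  8  9 10 11 12 13 14 15 16 17 18 19 20 21 22 23 24 25 26 27 28
G :  0  0  0  0  1  1  1  1  2  2  2  2  3  3  3  0  0  0  0  1  1  1  1  2  2  2  2  3  3
P-positions are exactly the n with G(n) = 0.

0, 1, 2, 3, 15, 16, 17, 18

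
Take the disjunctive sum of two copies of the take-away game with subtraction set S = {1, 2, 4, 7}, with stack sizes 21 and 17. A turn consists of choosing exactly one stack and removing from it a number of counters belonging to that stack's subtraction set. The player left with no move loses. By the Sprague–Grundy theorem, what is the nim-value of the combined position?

2

All stacks use S = {1, 2, 4, 7}:
G(0) = 0
G(1) = mex{0} = 1
G(2) = mex{1,0} = 2
G(3) = mex{2,1} = 0
G(4) = mex{0,2,0} = 1
G(5) = mex{1,0,1} = 2
G(6) = mex{2,1,2} = 0
G(7) = mex{0,2,0,0} = 1
G(8) = mex{1,0,1,1} = 2
G(9) = mex{2,1,2,2} = 0
G(10) = mex{0,2,0,0} = 1
G(11) = mex{1,0,1,1} = 2
G(12) = mex{2,1,2,2} = 0
G(13) = mex{0,2,0,0} = 1
G(14) = mex{1,0,1,1} = 2
G(15) = mex{2,1,2,2} = 0
G(16) = mex{0,2,0,0} = 1
G(17) = mex{1,0,1,1} = 2
G(18) = mex{2,1,2,2} = 0
G(19) = mex{0,2,0,0} = 1
G(20) = mex{1,0,1,1} = 2
G(21) = mex{2,1,2,2} = 0
Stack A: G(21) = 0.
Stack B: G(17) = 2.
Combined Grundy value = 0 ⊕ 2 = 2.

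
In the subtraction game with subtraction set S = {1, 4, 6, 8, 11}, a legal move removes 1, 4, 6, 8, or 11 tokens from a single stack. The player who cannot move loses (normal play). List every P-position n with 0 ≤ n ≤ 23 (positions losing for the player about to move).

n :  0  1  2  3  4  5  6  7  8  9 10 11 12 13 14 15 16 17 18 19 20 21 22 23
G :  0  1  0  1  2  0  1  0  1  2  3  2  0  1  0  1  2  0  1  0  1  2  3  2
P-positions are exactly the n with G(n) = 0.

0, 2, 5, 7, 12, 14, 17, 19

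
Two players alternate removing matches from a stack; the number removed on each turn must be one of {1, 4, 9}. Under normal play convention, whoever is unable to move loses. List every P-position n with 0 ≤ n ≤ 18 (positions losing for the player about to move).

0, 2, 5, 7, 10, 12, 15, 17

n :  0  1  2  3  4  5  6  7  8  9 10 11 12 13 14 15 16 17 18
G :  0  1  0  1  2  0  1  0  1  2  0  1  0  1  2  0  1  0  1
P-positions are exactly the n with G(n) = 0.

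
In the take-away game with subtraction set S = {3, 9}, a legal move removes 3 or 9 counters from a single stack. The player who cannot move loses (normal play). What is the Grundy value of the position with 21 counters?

G(0) = 0
G(1) = mex{} = 0
G(2) = mex{} = 0
G(3) = mex{0} = 1
G(4) = mex{0} = 1
G(5) = mex{0} = 1
G(6) = mex{1} = 0
G(7) = mex{1} = 0
G(8) = mex{1} = 0
G(9) = mex{0,0} = 1
G(10) = mex{0,0} = 1
G(11) = mex{0,0} = 1
G(12) = mex{1,1} = 0
G(13) = mex{1,1} = 0
G(14) = mex{1,1} = 0
G(15) = mex{0,0} = 1
G(16) = mex{0,0} = 1
G(17) = mex{0,0} = 1
G(18) = mex{1,1} = 0
G(19) = mex{1,1} = 0
G(20) = mex{1,1} = 0
G(21) = mex{0,0} = 1

1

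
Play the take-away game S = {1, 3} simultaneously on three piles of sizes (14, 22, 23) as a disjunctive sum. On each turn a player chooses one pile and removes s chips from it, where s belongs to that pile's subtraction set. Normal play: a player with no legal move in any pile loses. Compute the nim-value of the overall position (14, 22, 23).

All piles use S = {1, 3}:
n :  0  1  2  3  4  5  6  7  8  9 10 11 12 13 14 15 16 17 18 19 20 21 22 23
G :  0  1  0  1  0  1  0  1  0  1  0  1  0  1  0  1  0  1  0  1  0  1  0  1
Pile A: G(14) = 0.
Pile B: G(22) = 0.
Pile C: G(23) = 1.
Combined Grundy value = 0 ⊕ 0 ⊕ 1 = 1.

1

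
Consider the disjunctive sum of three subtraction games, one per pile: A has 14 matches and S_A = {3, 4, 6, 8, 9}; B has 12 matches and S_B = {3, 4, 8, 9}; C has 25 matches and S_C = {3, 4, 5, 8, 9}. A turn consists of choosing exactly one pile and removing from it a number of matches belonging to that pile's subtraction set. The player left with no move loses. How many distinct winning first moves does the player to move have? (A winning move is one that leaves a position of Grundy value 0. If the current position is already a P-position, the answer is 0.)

0

Pile A, S = {3, 4, 6, 8, 9}:
n :  0  1  2  3  4  5  6  7  8  9 10 11 12 13 14
G :  0  0  0  1  1  1  2  2  2  3  3  3  0  0  0
G_A(14) = 0.
Pile B, S = {3, 4, 8, 9}:
n :  0  1  2  3  4  5  6  7  8  9 10 11 12
G :  0  0  0  1  1  1  2  0  2  3  1  3  0
G_B(12) = 0.
Pile C, S = {3, 4, 5, 8, 9}:
G(0) = 0
G(1) = mex{} = 0
G(2) = mex{} = 0
G(3) = mex{0} = 1
G(4) = mex{0,0} = 1
G(5) = mex{0,0,0} = 1
G(6) = mex{1,0,0} = 2
G(7) = mex{1,1,0} = 2
G(8) = mex{1,1,1,0} = 2
G(9) = mex{2,1,1,0,0} = 3
G(10) = mex{2,2,1,0,0} = 3
G(11) = mex{2,2,2,1,0} = 3
G(12) = mex{3,2,2,1,1} = 0
G(13) = mex{3,3,2,1,1} = 0
G(14) = mex{3,3,3,2,1} = 0
G(15) = mex{0,3,3,2,2} = 1
G(16) = mex{0,0,3,2,2} = 1
G(17) = mex{0,0,0,3,2} = 1
G(18) = mex{1,0,0,3,3} = 2
G(19) = mex{1,1,0,3,3} = 2
G(20) = mex{1,1,1,0,3} = 2
G(21) = mex{2,1,1,0,0} = 3
G(22) = mex{2,2,1,0,0} = 3
G(23) = mex{2,2,2,1,0} = 3
G(24) = mex{3,2,2,1,1} = 0
G(25) = mex{3,3,2,1,1} = 0
G_C(25) = 0.
Combined Grundy value = 0 ⊕ 0 ⊕ 0 = 0.
A winning move leaves total XOR = 0, i.e. changes one component's Grundy value g to g ⊕ X where X is the current total.
Pile A: target g' = 0⊕0 = 0, but every legal move changes the Grundy value (mex property), so 0 moves.
Pile B: target g' = 0⊕0 = 0, but every legal move changes the Grundy value (mex property), so 0 moves.
Pile C: target g' = 0⊕0 = 0, but every legal move changes the Grundy value (mex property), so 0 moves.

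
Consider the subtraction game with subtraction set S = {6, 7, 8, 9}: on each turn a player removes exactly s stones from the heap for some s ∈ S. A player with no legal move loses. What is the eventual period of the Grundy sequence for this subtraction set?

15

n :  0  1  2  3  4  5  6  7  8  9 10 11 12 13 14 15 16 17 18 19 20 21 22 23 24 25 26 27 28 29 30 31
G :  0  0  0  0  0  0  1  1  1  1  1  1  2  2  2  0  0  0  0  0  0  1  1  1  1  1  1  2  2  2  0  0
G(n+15) = G(n) holds for n = 0,…,8 (a full window of length max(S) = 9), so the sequence is purely periodic with period 15.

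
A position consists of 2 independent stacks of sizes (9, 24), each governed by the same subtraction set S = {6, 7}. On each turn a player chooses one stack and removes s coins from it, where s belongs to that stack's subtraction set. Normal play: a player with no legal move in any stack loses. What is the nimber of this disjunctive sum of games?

All stacks use S = {6, 7}:
G(0) = 0
G(1) = mex{} = 0
G(2) = mex{} = 0
G(3) = mex{} = 0
G(4) = mex{} = 0
G(5) = mex{} = 0
G(6) = mex{0} = 1
G(7) = mex{0,0} = 1
G(8) = mex{0,0} = 1
G(9) = mex{0,0} = 1
G(10) = mex{0,0} = 1
G(11) = mex{0,0} = 1
G(12) = mex{1,0} = 2
G(13) = mex{1,1} = 0
G(14) = mex{1,1} = 0
G(15) = mex{1,1} = 0
G(16) = mex{1,1} = 0
G(17) = mex{1,1} = 0
G(18) = mex{2,1} = 0
G(19) = mex{0,2} = 1
G(20) = mex{0,0} = 1
G(21) = mex{0,0} = 1
G(22) = mex{0,0} = 1
G(23) = mex{0,0} = 1
G(24) = mex{0,0} = 1
Stack A: G(9) = 1.
Stack B: G(24) = 1.
Combined Grundy value = 1 ⊕ 1 = 0.

0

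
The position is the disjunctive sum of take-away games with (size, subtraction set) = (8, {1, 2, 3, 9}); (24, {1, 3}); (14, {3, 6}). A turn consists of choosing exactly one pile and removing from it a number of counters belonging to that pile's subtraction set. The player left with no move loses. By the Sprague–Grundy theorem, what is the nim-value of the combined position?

Pile A, S = {1, 2, 3, 9}:
n : 0 1 2 3 4 5 6 7 8
G : 0 1 2 3 0 1 2 3 0
G_A(8) = 0.
Pile B, S = {1, 3}:
G(0) = 0
G(1) = mex{0} = 1
G(2) = mex{1} = 0
G(3) = mex{0,0} = 1
G(4) = mex{1,1} = 0
G(5) = mex{0,0} = 1
G(6) = mex{1,1} = 0
G(7) = mex{0,0} = 1
G(8) = mex{1,1} = 0
G(9) = mex{0,0} = 1
G(10) = mex{1,1} = 0
G(11) = mex{0,0} = 1
G(12) = mex{1,1} = 0
G(13) = mex{0,0} = 1
G(14) = mex{1,1} = 0
G(15) = mex{0,0} = 1
G(16) = mex{1,1} = 0
G(17) = mex{0,0} = 1
G(18) = mex{1,1} = 0
G(19) = mex{0,0} = 1
G(20) = mex{1,1} = 0
G(21) = mex{0,0} = 1
G(22) = mex{1,1} = 0
G(23) = mex{0,0} = 1
G(24) = mex{1,1} = 0
G_B(24) = 0.
Pile C, S = {3, 6}:
n :  0  1  2  3  4  5  6  7  8  9 10 11 12 13 14
G :  0  0  0  1  1  1  2  2  2  0  0  0  1  1  1
G_C(14) = 1.
Combined Grundy value = 0 ⊕ 0 ⊕ 1 = 1.

1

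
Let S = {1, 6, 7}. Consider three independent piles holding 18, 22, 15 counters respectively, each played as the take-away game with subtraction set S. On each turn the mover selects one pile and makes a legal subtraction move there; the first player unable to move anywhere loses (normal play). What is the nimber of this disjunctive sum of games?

1

All piles use S = {1, 6, 7}:
n :  0  1  2  3  4  5  6  7  8  9 10 11 12 13 14 15 16 17 18 19 20 21 22
G :  0  1  0  1  0  1  2  3  2  3  2  3  0  1  0  1  0  1  2  3  2  3  2
Pile A: G(18) = 2.
Pile B: G(22) = 2.
Pile C: G(15) = 1.
Combined Grundy value = 2 ⊕ 2 ⊕ 1 = 1.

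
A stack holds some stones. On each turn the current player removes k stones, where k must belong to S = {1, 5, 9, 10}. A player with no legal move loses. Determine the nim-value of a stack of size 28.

n :  0  1  2  3  4  5  6  7  8  9 10 11 12 13 14 15 16 17 18 19 20 21 22 23 24 25 26 27 28
G :  0  1  0  1  0  1  0  1  0  1  2  3  2  3  2  3  2  3  2  0  1  0  1  0  1  0  1  0  1

1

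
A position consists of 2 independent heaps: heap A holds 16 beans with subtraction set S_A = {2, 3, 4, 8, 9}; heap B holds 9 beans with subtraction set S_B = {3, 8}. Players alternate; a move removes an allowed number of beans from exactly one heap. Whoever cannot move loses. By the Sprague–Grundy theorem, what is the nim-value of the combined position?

Heap A, S = {2, 3, 4, 8, 9}:
n :  0  1  2  3  4  5  6  7  8  9 10 11 12 13 14 15 16
G :  0  0  1  1  2  2  0  0  1  1  2  2  0  0  1  1  2
G_A(16) = 2.
Heap B, S = {3, 8}:
n : 0 1 2 3 4 5 6 7 8 9
G : 0 0 0 1 1 1 0 0 2 1
G_B(9) = 1.
Combined Grundy value = 2 ⊕ 1 = 3.

3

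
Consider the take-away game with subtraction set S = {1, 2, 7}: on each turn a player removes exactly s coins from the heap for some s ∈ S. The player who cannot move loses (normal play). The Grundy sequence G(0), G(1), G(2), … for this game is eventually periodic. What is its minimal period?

n :  0  1  2  3  4  5  6  7  8  9 10 11 12 13 14
G :  0  1  2  0  1  2  0  1  2  0  1  2  0  1  2
G(n+3) = G(n) holds for n = 0,…,6 (a full window of length max(S) = 7), so the sequence is purely periodic with period 3.

3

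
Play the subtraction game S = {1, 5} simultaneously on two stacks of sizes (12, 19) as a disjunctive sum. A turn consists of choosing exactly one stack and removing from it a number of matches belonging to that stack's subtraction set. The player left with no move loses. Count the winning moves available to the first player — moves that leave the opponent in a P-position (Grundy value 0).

All stacks use S = {1, 5}:
n :  0  1  2  3  4  5  6  7  8  9 10 11 12 13 14 15 16 17 18 19
G :  0  1  0  1  0  1  0  1  0  1  0  1  0  1  0  1  0  1  0  1
Stack A: G(12) = 0.
Stack B: G(19) = 1.
Combined Grundy value = 0 ⊕ 1 = 1.
A winning move leaves total XOR = 0, i.e. changes one component's Grundy value g to g ⊕ X where X is the current total.
Stack A: need g' = 0⊕1 = 1. Options: 12−1→G=1, 12−5→G=1. Hits: 2.
Stack B: need g' = 1⊕1 = 0. Options: 19−1→G=0, 19−5→G=0. Hits: 2.

4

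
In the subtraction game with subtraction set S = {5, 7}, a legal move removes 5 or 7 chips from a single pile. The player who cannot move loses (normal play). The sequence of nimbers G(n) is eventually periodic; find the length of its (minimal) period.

n :  0  1  2  3  4  5  6  7  8  9 10 11 12 13 14 15 16 17 18 19 20 21 22 23 24 25
G :  0  0  0  0  0  1  1  1  1  1  2  2  0  0  0  0  0  1  1  1  1  1  2  2  0  0
G(n+12) = G(n) holds for n = 0,…,6 (a full window of length max(S) = 7), so the sequence is purely periodic with period 12.

12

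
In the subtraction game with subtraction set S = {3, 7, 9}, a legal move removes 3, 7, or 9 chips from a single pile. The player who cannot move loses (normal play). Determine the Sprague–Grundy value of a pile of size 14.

0

n :  0  1  2  3  4  5  6  7  8  9 10 11 12 13 14
G :  0  0  0  1  1  1  0  2  2  1  3  3  0  2  0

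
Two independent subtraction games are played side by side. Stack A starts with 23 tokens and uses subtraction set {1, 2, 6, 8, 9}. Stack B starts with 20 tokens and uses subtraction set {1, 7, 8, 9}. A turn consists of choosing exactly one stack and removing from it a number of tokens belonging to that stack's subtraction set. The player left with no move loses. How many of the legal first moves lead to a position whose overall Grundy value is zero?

4

Stack A, S = {1, 2, 6, 8, 9}:
n :  0  1  2  3  4  5  6  7  8  9 10 11 12 13 14 15 16 17 18 19 20 21 22 23
G :  0  1  2  0  1  2  3  0  1  2  0  1  2  3  0  1  2  0  1  2  3  0  1  2
G_A(23) = 2.
Stack B, S = {1, 7, 8, 9}:
n :  0  1  2  3  4  5  6  7  8  9 10 11 12 13 14 15 16 17 18 19 20
G :  0  1  0  1  0  1  0  1  2  3  2  3  2  3  2  3  0  1  0  1  0
G_B(20) = 0.
Combined Grundy value = 2 ⊕ 0 = 2.
A winning move leaves total XOR = 0, i.e. changes one component's Grundy value g to g ⊕ X where X is the current total.
Stack A: need g' = 2⊕2 = 0. Options: 23−1→G=1, 23−2→G=0, 23−6→G=0, 23−8→G=1, 23−9→G=0. Hits: 3.
Stack B: need g' = 0⊕2 = 2. Options: 20−1→G=1, 20−7→G=3, 20−8→G=2, 20−9→G=3. Hits: 1.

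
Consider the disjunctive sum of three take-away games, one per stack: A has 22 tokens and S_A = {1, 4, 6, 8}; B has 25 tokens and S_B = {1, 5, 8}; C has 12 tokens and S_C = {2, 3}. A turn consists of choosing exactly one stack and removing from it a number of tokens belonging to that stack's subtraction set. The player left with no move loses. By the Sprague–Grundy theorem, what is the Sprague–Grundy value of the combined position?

0

Stack A, S = {1, 4, 6, 8}:
n :  0  1  2  3  4  5  6  7  8  9 10 11 12 13 14 15 16 17 18 19 20 21 22
G :  0  1  0  1  2  0  1  0  1  2  3  2  0  1  0  1  2  0  1  0  1  2  3
G_A(22) = 3.
Stack B, S = {1, 5, 8}:
n :  0  1  2  3  4  5  6  7  8  9 10 11 12 13 14 15 16 17 18 19 20 21 22 23 24 25
G :  0  1  0  1  0  1  0  1  2  3  2  3  2  0  1  0  1  0  1  0  1  2  3  2  3  2
G_B(25) = 2.
Stack C, S = {2, 3}:
G(0) = 0
G(1) = mex{} = 0
G(2) = mex{0} = 1
G(3) = mex{0,0} = 1
G(4) = mex{1,0} = 2
G(5) = mex{1,1} = 0
G(6) = mex{2,1} = 0
G(7) = mex{0,2} = 1
G(8) = mex{0,0} = 1
G(9) = mex{1,0} = 2
G(10) = mex{1,1} = 0
G(11) = mex{2,1} = 0
G(12) = mex{0,2} = 1
G_C(12) = 1.
Combined Grundy value = 3 ⊕ 2 ⊕ 1 = 0.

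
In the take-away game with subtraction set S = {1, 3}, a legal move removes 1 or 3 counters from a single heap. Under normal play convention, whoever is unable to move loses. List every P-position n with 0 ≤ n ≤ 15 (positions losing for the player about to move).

0, 2, 4, 6, 8, 10, 12, 14

n :  0  1  2  3  4  5  6  7  8  9 10 11 12 13 14 15
G :  0  1  0  1  0  1  0  1  0  1  0  1  0  1  0  1
P-positions are exactly the n with G(n) = 0.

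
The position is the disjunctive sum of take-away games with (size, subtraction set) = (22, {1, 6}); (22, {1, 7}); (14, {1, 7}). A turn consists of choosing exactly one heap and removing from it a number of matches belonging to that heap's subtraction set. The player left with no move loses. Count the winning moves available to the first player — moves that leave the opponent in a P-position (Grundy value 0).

Heap A, S = {1, 6}:
G(0) = 0
G(1) = mex{0} = 1
G(2) = mex{1} = 0
G(3) = mex{0} = 1
G(4) = mex{1} = 0
G(5) = mex{0} = 1
G(6) = mex{1,0} = 2
G(7) = mex{2,1} = 0
G(8) = mex{0,0} = 1
G(9) = mex{1,1} = 0
G(10) = mex{0,0} = 1
G(11) = mex{1,1} = 0
G(12) = mex{0,2} = 1
G(13) = mex{1,0} = 2
G(14) = mex{2,1} = 0
G(15) = mex{0,0} = 1
G(16) = mex{1,1} = 0
G(17) = mex{0,0} = 1
G(18) = mex{1,1} = 0
G(19) = mex{0,2} = 1
G(20) = mex{1,0} = 2
G(21) = mex{2,1} = 0
G(22) = mex{0,0} = 1
G_A(22) = 1.
Heap B, S = {1, 7}:
n :  0  1  2  3  4  5  6  7  8  9 10 11 12 13 14 15 16 17 18 19 20 21 22
G :  0  1  0  1  0  1  0  1  0  1  0  1  0  1  0  1  0  1  0  1  0  1  0
G_B(22) = 0.
Heap C, S = {1, 7}:
n :  0  1  2  3  4  5  6  7  8  9 10 11 12 13 14
G :  0  1  0  1  0  1  0  1  0  1  0  1  0  1  0
G_C(14) = 0.
Combined Grundy value = 1 ⊕ 0 ⊕ 0 = 1.
A winning move leaves total XOR = 0, i.e. changes one component's Grundy value g to g ⊕ X where X is the current total.
Heap A: need g' = 1⊕1 = 0. Options: 22−1→G=0, 22−6→G=0. Hits: 2.
Heap B: need g' = 0⊕1 = 1. Options: 22−1→G=1, 22−7→G=1. Hits: 2.
Heap C: need g' = 0⊕1 = 1. Options: 14−1→G=1, 14−7→G=1. Hits: 2.

6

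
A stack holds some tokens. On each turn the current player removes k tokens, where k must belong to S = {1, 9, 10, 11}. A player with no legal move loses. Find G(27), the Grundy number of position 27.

1

n :  0  1  2  3  4  5  6  7  8  9 10 11 12 13 14 15 16 17 18 19 20 21 22 23 24 25 26 27
G :  0  1  0  1  0  1  0  1  0  1  2  3  2  3  2  3  2  3  2  3  0  1  0  1  0  1  0  1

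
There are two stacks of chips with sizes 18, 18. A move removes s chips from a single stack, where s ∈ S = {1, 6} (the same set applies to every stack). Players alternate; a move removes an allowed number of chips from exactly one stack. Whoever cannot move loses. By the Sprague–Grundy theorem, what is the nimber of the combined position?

0

All stacks use S = {1, 6}:
G(0) = 0
G(1) = mex{0} = 1
G(2) = mex{1} = 0
G(3) = mex{0} = 1
G(4) = mex{1} = 0
G(5) = mex{0} = 1
G(6) = mex{1,0} = 2
G(7) = mex{2,1} = 0
G(8) = mex{0,0} = 1
G(9) = mex{1,1} = 0
G(10) = mex{0,0} = 1
G(11) = mex{1,1} = 0
G(12) = mex{0,2} = 1
G(13) = mex{1,0} = 2
G(14) = mex{2,1} = 0
G(15) = mex{0,0} = 1
G(16) = mex{1,1} = 0
G(17) = mex{0,0} = 1
G(18) = mex{1,1} = 0
Stack A: G(18) = 0.
Stack B: G(18) = 0.
Combined Grundy value = 0 ⊕ 0 = 0.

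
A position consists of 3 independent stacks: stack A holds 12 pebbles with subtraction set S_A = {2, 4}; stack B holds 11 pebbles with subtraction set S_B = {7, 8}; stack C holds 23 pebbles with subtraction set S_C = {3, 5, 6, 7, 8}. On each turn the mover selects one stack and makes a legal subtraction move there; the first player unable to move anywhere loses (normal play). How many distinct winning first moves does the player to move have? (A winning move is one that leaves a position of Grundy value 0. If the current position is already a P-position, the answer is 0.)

5

Stack A, S = {2, 4}:
n :  0  1  2  3  4  5  6  7  8  9 10 11 12
G :  0  0  1  1  2  2  0  0  1  1  2  2  0
G_A(12) = 0.
Stack B, S = {7, 8}:
n :  0  1  2  3  4  5  6  7  8  9 10 11
G :  0  0  0  0  0  0  0  1  1  1  1  1
G_B(11) = 1.
Stack C, S = {3, 5, 6, 7, 8}:
G(0) = 0
G(1) = mex{} = 0
G(2) = mex{} = 0
G(3) = mex{0} = 1
G(4) = mex{0} = 1
G(5) = mex{0,0} = 1
G(6) = mex{1,0,0} = 2
G(7) = mex{1,0,0,0} = 2
G(8) = mex{1,1,0,0,0} = 2
G(9) = mex{2,1,1,0,0} = 3
G(10) = mex{2,1,1,1,0} = 3
G(11) = mex{2,2,1,1,1} = 0
G(12) = mex{3,2,2,1,1} = 0
G(13) = mex{3,2,2,2,1} = 0
G(14) = mex{0,3,2,2,2} = 1
G(15) = mex{0,3,3,2,2} = 1
G(16) = mex{0,0,3,3,2} = 1
G(17) = mex{1,0,0,3,3} = 2
G(18) = mex{1,0,0,0,3} = 2
G(19) = mex{1,1,0,0,0} = 2
G(20) = mex{2,1,1,0,0} = 3
G(21) = mex{2,1,1,1,0} = 3
G(22) = mex{2,2,1,1,1} = 0
G(23) = mex{3,2,2,1,1} = 0
G_C(23) = 0.
Combined Grundy value = 0 ⊕ 1 ⊕ 0 = 1.
A winning move leaves total XOR = 0, i.e. changes one component's Grundy value g to g ⊕ X where X is the current total.
Stack A: need g' = 0⊕1 = 1. Options: 12−2→G=2, 12−4→G=1. Hits: 1.
Stack B: need g' = 1⊕1 = 0. Options: 11−7→G=0, 11−8→G=0. Hits: 2.
Stack C: need g' = 0⊕1 = 1. Options: 23−3→G=3, 23−5→G=2, 23−6→G=2, 23−7→G=1, 23−8→G=1. Hits: 2.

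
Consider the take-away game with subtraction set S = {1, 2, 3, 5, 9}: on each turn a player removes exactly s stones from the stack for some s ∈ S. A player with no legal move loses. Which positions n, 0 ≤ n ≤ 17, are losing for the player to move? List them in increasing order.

0, 4, 8, 12, 16

n :  0  1  2  3  4  5  6  7  8  9 10 11 12 13 14 15 16 17
G :  0  1  2  3  0  1  2  3  0  1  2  3  0  1  2  3  0  1
P-positions are exactly the n with G(n) = 0.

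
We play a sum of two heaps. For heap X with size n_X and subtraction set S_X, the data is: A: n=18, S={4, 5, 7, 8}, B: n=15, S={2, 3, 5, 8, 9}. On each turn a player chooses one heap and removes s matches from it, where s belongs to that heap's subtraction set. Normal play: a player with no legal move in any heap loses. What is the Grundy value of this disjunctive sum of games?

Heap A, S = {4, 5, 7, 8}:
n :  0  1  2  3  4  5  6  7  8  9 10 11 12 13 14 15 16 17 18
G :  0  0  0  0  1  1  1  1  2  2  2  2  0  0  0  0  1  1  1
G_A(18) = 1.
Heap B, S = {2, 3, 5, 8, 9}:
n :  0  1  2  3  4  5  6  7  8  9 10 11 12 13 14 15
G :  0  0  1  1  2  2  3  0  4  1  3  0  4  1  5  2
G_B(15) = 2.
Combined Grundy value = 1 ⊕ 2 = 3.

3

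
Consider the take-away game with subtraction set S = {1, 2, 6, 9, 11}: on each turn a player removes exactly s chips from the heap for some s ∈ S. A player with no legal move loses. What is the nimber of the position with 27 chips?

0

G(0) = 0
G(1) = mex{0} = 1
G(2) = mex{1,0} = 2
G(3) = mex{2,1} = 0
G(4) = mex{0,2} = 1
G(5) = mex{1,0} = 2
G(6) = mex{2,1,0} = 3
G(7) = mex{3,2,1} = 0
G(8) = mex{0,3,2} = 1
G(9) = mex{1,0,0,0} = 2
G(10) = mex{2,1,1,1} = 0
G(11) = mex{0,2,2,2,0} = 1
G(12) = mex{1,0,3,0,1} = 2
G(13) = mex{2,1,0,1,2} = 3
G(14) = mex{3,2,1,2,0} = 4
G(15) = mex{4,3,2,3,1} = 0
G(16) = mex{0,4,0,0,2} = 1
G(17) = mex{1,0,1,1,3} = 2
G(18) = mex{2,1,2,2,0} = 3
G(19) = mex{3,2,3,0,1} = 4
G(20) = mex{4,3,4,1,2} = 0
G(21) = mex{0,4,0,2,0} = 1
G(22) = mex{1,0,1,3,1} = 2
G(23) = mex{2,1,2,4,2} = 0
G(24) = mex{0,2,3,0,3} = 1
G(25) = mex{1,0,4,1,4} = 2
G(26) = mex{2,1,0,2,0} = 3
G(27) = mex{3,2,1,3,1} = 0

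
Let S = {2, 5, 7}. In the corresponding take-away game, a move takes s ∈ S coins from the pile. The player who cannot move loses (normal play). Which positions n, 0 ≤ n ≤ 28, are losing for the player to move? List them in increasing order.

G(0) = 0
G(1) = mex{} = 0
G(2) = mex{0} = 1
G(3) = mex{0} = 1
G(4) = mex{1} = 0
G(5) = mex{1,0} = 2
G(6) = mex{0,0} = 1
G(7) = mex{2,1,0} = 3
G(8) = mex{1,1,0} = 2
G(9) = mex{3,0,1} = 2
G(10) = mex{2,2,1} = 0
G(11) = mex{2,1,0} = 3
G(12) = mex{0,3,2} = 1
G(13) = mex{3,2,1} = 0
G(14) = mex{1,2,3} = 0
G(15) = mex{0,0,2} = 1
G(16) = mex{0,3,2} = 1
G(17) = mex{1,1,0} = 2
G(18) = mex{1,0,3} = 2
G(19) = mex{2,0,1} = 3
G(20) = mex{2,1,0} = 3
G(21) = mex{3,1,0} = 2
G(22) = mex{3,2,1} = 0
G(23) = mex{2,2,1} = 0
G(24) = mex{0,3,2} = 1
G(25) = mex{0,3,2} = 1
G(26) = mex{1,2,3} = 0
G(27) = mex{1,0,3} = 2
G(28) = mex{0,0,2} = 1
P-positions are exactly the n with G(n) = 0.

0, 1, 4, 10, 13, 14, 22, 23, 26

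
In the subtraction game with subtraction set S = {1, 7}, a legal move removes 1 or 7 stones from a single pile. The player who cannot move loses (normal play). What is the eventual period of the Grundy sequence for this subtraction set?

n :  0  1  2  3  4  5  6  7  8  9 10 11 12 13 14
G :  0  1  0  1  0  1  0  1  0  1  0  1  0  1  0
G(n+2) = G(n) holds for n = 0,…,6 (a full window of length max(S) = 7), so the sequence is purely periodic with period 2.

2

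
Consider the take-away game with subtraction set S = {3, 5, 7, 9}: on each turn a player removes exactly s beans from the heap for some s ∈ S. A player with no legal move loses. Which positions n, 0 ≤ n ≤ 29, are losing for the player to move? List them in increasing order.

G(0) = 0
G(1) = mex{} = 0
G(2) = mex{} = 0
G(3) = mex{0} = 1
G(4) = mex{0} = 1
G(5) = mex{0,0} = 1
G(6) = mex{1,0} = 2
G(7) = mex{1,0,0} = 2
G(8) = mex{1,1,0} = 2
G(9) = mex{2,1,0,0} = 3
G(10) = mex{2,1,1,0} = 3
G(11) = mex{2,2,1,0} = 3
G(12) = mex{3,2,1,1} = 0
G(13) = mex{3,2,2,1} = 0
G(14) = mex{3,3,2,1} = 0
G(15) = mex{0,3,2,2} = 1
G(16) = mex{0,3,3,2} = 1
G(17) = mex{0,0,3,2} = 1
G(18) = mex{1,0,3,3} = 2
G(19) = mex{1,0,0,3} = 2
G(20) = mex{1,1,0,3} = 2
G(21) = mex{2,1,0,0} = 3
G(22) = mex{2,1,1,0} = 3
G(23) = mex{2,2,1,0} = 3
G(24) = mex{3,2,1,1} = 0
G(25) = mex{3,2,2,1} = 0
G(26) = mex{3,3,2,1} = 0
G(27) = mex{0,3,2,2} = 1
G(28) = mex{0,3,3,2} = 1
G(29) = mex{0,0,3,2} = 1
P-positions are exactly the n with G(n) = 0.

0, 1, 2, 12, 13, 14, 24, 25, 26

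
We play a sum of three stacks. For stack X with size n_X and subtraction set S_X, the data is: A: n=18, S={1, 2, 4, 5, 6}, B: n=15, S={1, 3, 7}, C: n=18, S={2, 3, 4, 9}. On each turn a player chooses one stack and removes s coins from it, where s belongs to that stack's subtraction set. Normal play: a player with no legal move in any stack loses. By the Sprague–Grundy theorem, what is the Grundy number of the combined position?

4

Stack A, S = {1, 2, 4, 5, 6}:
G(0) = 0
G(1) = mex{0} = 1
G(2) = mex{1,0} = 2
G(3) = mex{2,1} = 0
G(4) = mex{0,2,0} = 1
G(5) = mex{1,0,1,0} = 2
G(6) = mex{2,1,2,1,0} = 3
G(7) = mex{3,2,0,2,1} = 4
G(8) = mex{4,3,1,0,2} = 5
G(9) = mex{5,4,2,1,0} = 3
G(10) = mex{3,5,3,2,1} = 0
G(11) = mex{0,3,4,3,2} = 1
G(12) = mex{1,0,5,4,3} = 2
G(13) = mex{2,1,3,5,4} = 0
G(14) = mex{0,2,0,3,5} = 1
G(15) = mex{1,0,1,0,3} = 2
G(16) = mex{2,1,2,1,0} = 3
G(17) = mex{3,2,0,2,1} = 4
G(18) = mex{4,3,1,0,2} = 5
G_A(18) = 5.
Stack B, S = {1, 3, 7}:
n :  0  1  2  3  4  5  6  7  8  9 10 11 12 13 14 15
G :  0  1  0  1  0  1  0  1  0  1  0  1  0  1  0  1
G_B(15) = 1.
Stack C, S = {2, 3, 4, 9}:
G(0) = 0
G(1) = mex{} = 0
G(2) = mex{0} = 1
G(3) = mex{0,0} = 1
G(4) = mex{1,0,0} = 2
G(5) = mex{1,1,0} = 2
G(6) = mex{2,1,1} = 0
G(7) = mex{2,2,1} = 0
G(8) = mex{0,2,2} = 1
G(9) = mex{0,0,2,0} = 1
G(10) = mex{1,0,0,0} = 2
G(11) = mex{1,1,0,1} = 2
G(12) = mex{2,1,1,1} = 0
G(13) = mex{2,2,1,2} = 0
G(14) = mex{0,2,2,2} = 1
G(15) = mex{0,0,2,0} = 1
G(16) = mex{1,0,0,0} = 2
G(17) = mex{1,1,0,1} = 2
G(18) = mex{2,1,1,1} = 0
G_C(18) = 0.
Combined Grundy value = 5 ⊕ 1 ⊕ 0 = 4.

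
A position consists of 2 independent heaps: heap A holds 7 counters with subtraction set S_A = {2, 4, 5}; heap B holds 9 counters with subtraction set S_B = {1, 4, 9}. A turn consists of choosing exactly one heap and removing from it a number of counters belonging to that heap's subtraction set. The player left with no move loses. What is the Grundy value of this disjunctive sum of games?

2

Heap A, S = {2, 4, 5}:
n : 0 1 2 3 4 5 6 7
G : 0 0 1 1 2 2 3 0
G_A(7) = 0.
Heap B, S = {1, 4, 9}:
G(0) = 0
G(1) = mex{0} = 1
G(2) = mex{1} = 0
G(3) = mex{0} = 1
G(4) = mex{1,0} = 2
G(5) = mex{2,1} = 0
G(6) = mex{0,0} = 1
G(7) = mex{1,1} = 0
G(8) = mex{0,2} = 1
G(9) = mex{1,0,0} = 2
G_B(9) = 2.
Combined Grundy value = 0 ⊕ 2 = 2.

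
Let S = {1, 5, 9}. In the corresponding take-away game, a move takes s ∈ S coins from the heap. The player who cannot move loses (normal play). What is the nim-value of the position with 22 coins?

G(0) = 0
G(1) = mex{0} = 1
G(2) = mex{1} = 0
G(3) = mex{0} = 1
G(4) = mex{1} = 0
G(5) = mex{0,0} = 1
G(6) = mex{1,1} = 0
G(7) = mex{0,0} = 1
G(8) = mex{1,1} = 0
G(9) = mex{0,0,0} = 1
G(10) = mex{1,1,1} = 0
G(11) = mex{0,0,0} = 1
G(12) = mex{1,1,1} = 0
G(13) = mex{0,0,0} = 1
G(14) = mex{1,1,1} = 0
G(15) = mex{0,0,0} = 1
G(16) = mex{1,1,1} = 0
G(17) = mex{0,0,0} = 1
G(18) = mex{1,1,1} = 0
G(19) = mex{0,0,0} = 1
G(20) = mex{1,1,1} = 0
G(21) = mex{0,0,0} = 1
G(22) = mex{1,1,1} = 0

0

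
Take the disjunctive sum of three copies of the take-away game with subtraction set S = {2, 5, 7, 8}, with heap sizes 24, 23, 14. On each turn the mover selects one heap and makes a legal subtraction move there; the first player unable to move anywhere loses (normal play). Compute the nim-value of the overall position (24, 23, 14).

All heaps use S = {2, 5, 7, 8}:
G(0) = 0
G(1) = mex{} = 0
G(2) = mex{0} = 1
G(3) = mex{0} = 1
G(4) = mex{1} = 0
G(5) = mex{1,0} = 2
G(6) = mex{0,0} = 1
G(7) = mex{2,1,0} = 3
G(8) = mex{1,1,0,0} = 2
G(9) = mex{3,0,1,0} = 2
G(10) = mex{2,2,1,1} = 0
G(11) = mex{2,1,0,1} = 3
G(12) = mex{0,3,2,0} = 1
G(13) = mex{3,2,1,2} = 0
G(14) = mex{1,2,3,1} = 0
G(15) = mex{0,0,2,3} = 1
G(16) = mex{0,3,2,2} = 1
G(17) = mex{1,1,0,2} = 3
G(18) = mex{1,0,3,0} = 2
G(19) = mex{3,0,1,3} = 2
G(20) = mex{2,1,0,1} = 3
G(21) = mex{2,1,0,0} = 3
G(22) = mex{3,3,1,0} = 2
G(23) = mex{3,2,1,1} = 0
G(24) = mex{2,2,3,1} = 0
Heap A: G(24) = 0.
Heap B: G(23) = 0.
Heap C: G(14) = 0.
Combined Grundy value = 0 ⊕ 0 ⊕ 0 = 0.

0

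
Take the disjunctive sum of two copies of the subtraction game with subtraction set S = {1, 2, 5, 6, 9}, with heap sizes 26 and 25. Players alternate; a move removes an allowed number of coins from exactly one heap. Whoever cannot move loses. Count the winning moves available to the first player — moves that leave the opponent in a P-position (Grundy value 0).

4

All heaps use S = {1, 2, 5, 6, 9}:
G(0) = 0
G(1) = mex{0} = 1
G(2) = mex{1,0} = 2
G(3) = mex{2,1} = 0
G(4) = mex{0,2} = 1
G(5) = mex{1,0,0} = 2
G(6) = mex{2,1,1,0} = 3
G(7) = mex{3,2,2,1} = 0
G(8) = mex{0,3,0,2} = 1
G(9) = mex{1,0,1,0,0} = 2
G(10) = mex{2,1,2,1,1} = 0
G(11) = mex{0,2,3,2,2} = 1
G(12) = mex{1,0,0,3,0} = 2
G(13) = mex{2,1,1,0,1} = 3
G(14) = mex{3,2,2,1,2} = 0
G(15) = mex{0,3,0,2,3} = 1
G(16) = mex{1,0,1,0,0} = 2
G(17) = mex{2,1,2,1,1} = 0
G(18) = mex{0,2,3,2,2} = 1
G(19) = mex{1,0,0,3,0} = 2
G(20) = mex{2,1,1,0,1} = 3
G(21) = mex{3,2,2,1,2} = 0
G(22) = mex{0,3,0,2,3} = 1
G(23) = mex{1,0,1,0,0} = 2
G(24) = mex{2,1,2,1,1} = 0
G(25) = mex{0,2,3,2,2} = 1
G(26) = mex{1,0,0,3,0} = 2
Heap A: G(26) = 2.
Heap B: G(25) = 1.
Combined Grundy value = 2 ⊕ 1 = 3.
A winning move leaves total XOR = 0, i.e. changes one component's Grundy value g to g ⊕ X where X is the current total.
Heap A: need g' = 2⊕3 = 1. Options: 26−1→G=1, 26−2→G=0, 26−5→G=0, 26−6→G=3, 26−9→G=0. Hits: 1.
Heap B: need g' = 1⊕3 = 2. Options: 25−1→G=0, 25−2→G=2, 25−5→G=3, 25−6→G=2, 25−9→G=2. Hits: 3.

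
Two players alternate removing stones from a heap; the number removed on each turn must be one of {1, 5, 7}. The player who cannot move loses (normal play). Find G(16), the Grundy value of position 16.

G(0) = 0
G(1) = mex{0} = 1
G(2) = mex{1} = 0
G(3) = mex{0} = 1
G(4) = mex{1} = 0
G(5) = mex{0,0} = 1
G(6) = mex{1,1} = 0
G(7) = mex{0,0,0} = 1
G(8) = mex{1,1,1} = 0
G(9) = mex{0,0,0} = 1
G(10) = mex{1,1,1} = 0
G(11) = mex{0,0,0} = 1
G(12) = mex{1,1,1} = 0
G(13) = mex{0,0,0} = 1
G(14) = mex{1,1,1} = 0
G(15) = mex{0,0,0} = 1
G(16) = mex{1,1,1} = 0

0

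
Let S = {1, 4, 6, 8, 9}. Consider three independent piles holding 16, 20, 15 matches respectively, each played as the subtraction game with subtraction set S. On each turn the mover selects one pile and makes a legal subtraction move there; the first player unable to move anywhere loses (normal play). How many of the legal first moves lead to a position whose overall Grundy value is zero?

0

All piles use S = {1, 4, 6, 8, 9}:
G(0) = 0
G(1) = mex{0} = 1
G(2) = mex{1} = 0
G(3) = mex{0} = 1
G(4) = mex{1,0} = 2
G(5) = mex{2,1} = 0
G(6) = mex{0,0,0} = 1
G(7) = mex{1,1,1} = 0
G(8) = mex{0,2,0,0} = 1
G(9) = mex{1,0,1,1,0} = 2
G(10) = mex{2,1,2,0,1} = 3
G(11) = mex{3,0,0,1,0} = 2
G(12) = mex{2,1,1,2,1} = 0
G(13) = mex{0,2,0,0,2} = 1
G(14) = mex{1,3,1,1,0} = 2
G(15) = mex{2,2,2,0,1} = 3
G(16) = mex{3,0,3,1,0} = 2
G(17) = mex{2,1,2,2,1} = 0
G(18) = mex{0,2,0,3,2} = 1
G(19) = mex{1,3,1,2,3} = 0
G(20) = mex{0,2,2,0,2} = 1
Pile A: G(16) = 2.
Pile B: G(20) = 1.
Pile C: G(15) = 3.
Combined Grundy value = 2 ⊕ 1 ⊕ 3 = 0.
A winning move leaves total XOR = 0, i.e. changes one component's Grundy value g to g ⊕ X where X is the current total.
Pile A: target g' = 2⊕0 = 2, but every legal move changes the Grundy value (mex property), so 0 moves.
Pile B: target g' = 1⊕0 = 1, but every legal move changes the Grundy value (mex property), so 0 moves.
Pile C: target g' = 3⊕0 = 3, but every legal move changes the Grundy value (mex property), so 0 moves.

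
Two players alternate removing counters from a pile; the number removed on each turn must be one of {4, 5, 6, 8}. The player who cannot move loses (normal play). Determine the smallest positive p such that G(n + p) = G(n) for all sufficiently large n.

12

G(0) = 0
G(1) = mex{} = 0
G(2) = mex{} = 0
G(3) = mex{} = 0
G(4) = mex{0} = 1
G(5) = mex{0,0} = 1
G(6) = mex{0,0,0} = 1
G(7) = mex{0,0,0} = 1
G(8) = mex{1,0,0,0} = 2
G(9) = mex{1,1,0,0} = 2
G(10) = mex{1,1,1,0} = 2
G(11) = mex{1,1,1,0} = 2
G(12) = mex{2,1,1,1} = 0
G(13) = mex{2,2,1,1} = 0
G(14) = mex{2,2,2,1} = 0
G(15) = mex{2,2,2,1} = 0
G(16) = mex{0,2,2,2} = 1
G(17) = mex{0,0,2,2} = 1
G(18) = mex{0,0,0,2} = 1
G(19) = mex{0,0,0,2} = 1
G(20) = mex{1,0,0,0} = 2
G(21) = mex{1,1,0,0} = 2
G(22) = mex{1,1,1,0} = 2
G(23) = mex{1,1,1,0} = 2
G(24) = mex{2,1,1,1} = 0
G(25) = mex{2,2,1,1} = 0
G(n+12) = G(n) holds for n = 0,…,7 (a full window of length max(S) = 8), so the sequence is purely periodic with period 12.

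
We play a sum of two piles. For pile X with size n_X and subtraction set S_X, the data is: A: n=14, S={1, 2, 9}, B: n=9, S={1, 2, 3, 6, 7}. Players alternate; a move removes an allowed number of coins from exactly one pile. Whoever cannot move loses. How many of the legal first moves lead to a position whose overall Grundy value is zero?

0

Pile A, S = {1, 2, 9}:
G(0) = 0
G(1) = mex{0} = 1
G(2) = mex{1,0} = 2
G(3) = mex{2,1} = 0
G(4) = mex{0,2} = 1
G(5) = mex{1,0} = 2
G(6) = mex{2,1} = 0
G(7) = mex{0,2} = 1
G(8) = mex{1,0} = 2
G(9) = mex{2,1,0} = 3
G(10) = mex{3,2,1} = 0
G(11) = mex{0,3,2} = 1
G(12) = mex{1,0,0} = 2
G(13) = mex{2,1,1} = 0
G(14) = mex{0,2,2} = 1
G_A(14) = 1.
Pile B, S = {1, 2, 3, 6, 7}:
n : 0 1 2 3 4 5 6 7 8 9
G : 0 1 2 3 0 1 2 3 0 1
G_B(9) = 1.
Combined Grundy value = 1 ⊕ 1 = 0.
A winning move leaves total XOR = 0, i.e. changes one component's Grundy value g to g ⊕ X where X is the current total.
Pile A: target g' = 1⊕0 = 1, but every legal move changes the Grundy value (mex property), so 0 moves.
Pile B: target g' = 1⊕0 = 1, but every legal move changes the Grundy value (mex property), so 0 moves.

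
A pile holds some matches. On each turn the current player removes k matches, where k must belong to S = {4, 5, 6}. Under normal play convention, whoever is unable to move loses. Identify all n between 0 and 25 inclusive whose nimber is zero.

0, 1, 2, 3, 10, 11, 12, 13, 20, 21, 22, 23

n :  0  1  2  3  4  5  6  7  8  9 10 11 12 13 14 15 16 17 18 19 20 21 22 23 24 25
G :  0  0  0  0  1  1  1  1  2  2  0  0  0  0  1  1  1  1  2  2  0  0  0  0  1  1
P-positions are exactly the n with G(n) = 0.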